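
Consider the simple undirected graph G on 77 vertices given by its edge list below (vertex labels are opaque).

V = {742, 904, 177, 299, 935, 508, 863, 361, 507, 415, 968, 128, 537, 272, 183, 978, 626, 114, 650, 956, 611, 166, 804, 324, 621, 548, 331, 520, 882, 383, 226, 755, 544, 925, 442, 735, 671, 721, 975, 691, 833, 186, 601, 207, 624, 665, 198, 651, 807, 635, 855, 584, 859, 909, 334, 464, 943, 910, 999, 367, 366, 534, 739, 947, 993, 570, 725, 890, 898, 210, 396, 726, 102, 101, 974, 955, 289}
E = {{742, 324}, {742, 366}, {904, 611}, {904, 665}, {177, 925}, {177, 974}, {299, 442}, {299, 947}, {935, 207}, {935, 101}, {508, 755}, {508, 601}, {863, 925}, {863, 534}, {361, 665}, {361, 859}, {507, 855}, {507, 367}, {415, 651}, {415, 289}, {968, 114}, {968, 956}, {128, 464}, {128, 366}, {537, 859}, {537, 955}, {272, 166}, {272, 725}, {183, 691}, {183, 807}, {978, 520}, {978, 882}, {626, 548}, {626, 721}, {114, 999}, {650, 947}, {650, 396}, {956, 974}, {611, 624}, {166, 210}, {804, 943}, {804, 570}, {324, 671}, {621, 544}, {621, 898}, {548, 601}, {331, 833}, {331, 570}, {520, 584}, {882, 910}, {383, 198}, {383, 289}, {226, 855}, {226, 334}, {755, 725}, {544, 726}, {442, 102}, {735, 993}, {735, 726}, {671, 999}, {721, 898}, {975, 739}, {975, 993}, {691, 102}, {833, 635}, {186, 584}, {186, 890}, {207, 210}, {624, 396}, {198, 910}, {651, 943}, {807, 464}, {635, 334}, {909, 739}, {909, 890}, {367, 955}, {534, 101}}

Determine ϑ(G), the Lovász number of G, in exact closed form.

deg(114) = 2; N(114) = {968, 999}.
deg(334) = 2; N(334) = {226, 635}.
deg(186) = 2; N(186) = {584, 890}.
Vertex 508 has 2 neighbors: 755, 601.
2-regular, N=77; a single 77-cycle (edge-transitive).
spec(A) ≈ [2.0, 1.9933, 1.9734, 1.9404, 1.8944, 1.8358, 1.765, 1.6825, 1.5888, 1.4845, 1.3703, 1.247, 1.1154, 0.9764, 0.8308, 0.6798, 0.5242, 0.3651, 0.2036, 0.0408, -0.1223, -0.2846, -0.445, -0.6025, -0.7559, -0.9043, -1.0467, -1.1822, -1.3097, -1.4286, -1.5379, -1.637, -1.7252, -1.8019, -1.8667, -1.919, -1.9585, -1.985, -1.9983] (distinct, 4 d.p.).
Lovász (edge-transitive): ϑ = −77·(-2*cos(pi/77))/((2)−(-2*cos(pi/77))) = 77*cos(pi/77)/(cos(pi/77) + 1).
= 38.483973… (decimal).
38 ≤ 77*cos(pi/77)/(cos(pi/77) + 1) ≤ 39: both strict.

77*cos(pi/77)/(cos(pi/77) + 1)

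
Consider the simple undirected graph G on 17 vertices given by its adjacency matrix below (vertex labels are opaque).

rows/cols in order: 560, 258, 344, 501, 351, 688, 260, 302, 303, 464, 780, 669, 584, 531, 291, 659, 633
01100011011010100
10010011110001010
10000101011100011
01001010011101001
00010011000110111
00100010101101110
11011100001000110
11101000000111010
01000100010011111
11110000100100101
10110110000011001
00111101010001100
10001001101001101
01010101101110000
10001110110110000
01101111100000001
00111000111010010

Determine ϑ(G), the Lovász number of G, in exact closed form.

sqrt(17)

Vertex 464 has 8 neighbors: 560, 258, 344, 501, 303, 669, 291, 633.
deg(584) = 8; N(584) = {560, 351, 302, 303, 780, 531, 291, 633}.
Vertex 260 has 8 neighbors: 560, 258, 501, 351, 688, 780, 291, 659.
N(669) = {344, 501, 351, 688, 302, 464, 531, 291}, |N(669)| = 8.
G on 17 vertices is 8-regular; SR(17,8,3,4) — a Paley graph.
spec(A) ≈ [8.0, 1.561553, -2.561553] (distinct, 6 d.p.).
λ_max=8, λ_min=-sqrt(17)/2 - 1/2; ϑ = −17·λ_min/(λ_max−λ_min) = sqrt(17).
ϑ(G) ≈ 4.12311.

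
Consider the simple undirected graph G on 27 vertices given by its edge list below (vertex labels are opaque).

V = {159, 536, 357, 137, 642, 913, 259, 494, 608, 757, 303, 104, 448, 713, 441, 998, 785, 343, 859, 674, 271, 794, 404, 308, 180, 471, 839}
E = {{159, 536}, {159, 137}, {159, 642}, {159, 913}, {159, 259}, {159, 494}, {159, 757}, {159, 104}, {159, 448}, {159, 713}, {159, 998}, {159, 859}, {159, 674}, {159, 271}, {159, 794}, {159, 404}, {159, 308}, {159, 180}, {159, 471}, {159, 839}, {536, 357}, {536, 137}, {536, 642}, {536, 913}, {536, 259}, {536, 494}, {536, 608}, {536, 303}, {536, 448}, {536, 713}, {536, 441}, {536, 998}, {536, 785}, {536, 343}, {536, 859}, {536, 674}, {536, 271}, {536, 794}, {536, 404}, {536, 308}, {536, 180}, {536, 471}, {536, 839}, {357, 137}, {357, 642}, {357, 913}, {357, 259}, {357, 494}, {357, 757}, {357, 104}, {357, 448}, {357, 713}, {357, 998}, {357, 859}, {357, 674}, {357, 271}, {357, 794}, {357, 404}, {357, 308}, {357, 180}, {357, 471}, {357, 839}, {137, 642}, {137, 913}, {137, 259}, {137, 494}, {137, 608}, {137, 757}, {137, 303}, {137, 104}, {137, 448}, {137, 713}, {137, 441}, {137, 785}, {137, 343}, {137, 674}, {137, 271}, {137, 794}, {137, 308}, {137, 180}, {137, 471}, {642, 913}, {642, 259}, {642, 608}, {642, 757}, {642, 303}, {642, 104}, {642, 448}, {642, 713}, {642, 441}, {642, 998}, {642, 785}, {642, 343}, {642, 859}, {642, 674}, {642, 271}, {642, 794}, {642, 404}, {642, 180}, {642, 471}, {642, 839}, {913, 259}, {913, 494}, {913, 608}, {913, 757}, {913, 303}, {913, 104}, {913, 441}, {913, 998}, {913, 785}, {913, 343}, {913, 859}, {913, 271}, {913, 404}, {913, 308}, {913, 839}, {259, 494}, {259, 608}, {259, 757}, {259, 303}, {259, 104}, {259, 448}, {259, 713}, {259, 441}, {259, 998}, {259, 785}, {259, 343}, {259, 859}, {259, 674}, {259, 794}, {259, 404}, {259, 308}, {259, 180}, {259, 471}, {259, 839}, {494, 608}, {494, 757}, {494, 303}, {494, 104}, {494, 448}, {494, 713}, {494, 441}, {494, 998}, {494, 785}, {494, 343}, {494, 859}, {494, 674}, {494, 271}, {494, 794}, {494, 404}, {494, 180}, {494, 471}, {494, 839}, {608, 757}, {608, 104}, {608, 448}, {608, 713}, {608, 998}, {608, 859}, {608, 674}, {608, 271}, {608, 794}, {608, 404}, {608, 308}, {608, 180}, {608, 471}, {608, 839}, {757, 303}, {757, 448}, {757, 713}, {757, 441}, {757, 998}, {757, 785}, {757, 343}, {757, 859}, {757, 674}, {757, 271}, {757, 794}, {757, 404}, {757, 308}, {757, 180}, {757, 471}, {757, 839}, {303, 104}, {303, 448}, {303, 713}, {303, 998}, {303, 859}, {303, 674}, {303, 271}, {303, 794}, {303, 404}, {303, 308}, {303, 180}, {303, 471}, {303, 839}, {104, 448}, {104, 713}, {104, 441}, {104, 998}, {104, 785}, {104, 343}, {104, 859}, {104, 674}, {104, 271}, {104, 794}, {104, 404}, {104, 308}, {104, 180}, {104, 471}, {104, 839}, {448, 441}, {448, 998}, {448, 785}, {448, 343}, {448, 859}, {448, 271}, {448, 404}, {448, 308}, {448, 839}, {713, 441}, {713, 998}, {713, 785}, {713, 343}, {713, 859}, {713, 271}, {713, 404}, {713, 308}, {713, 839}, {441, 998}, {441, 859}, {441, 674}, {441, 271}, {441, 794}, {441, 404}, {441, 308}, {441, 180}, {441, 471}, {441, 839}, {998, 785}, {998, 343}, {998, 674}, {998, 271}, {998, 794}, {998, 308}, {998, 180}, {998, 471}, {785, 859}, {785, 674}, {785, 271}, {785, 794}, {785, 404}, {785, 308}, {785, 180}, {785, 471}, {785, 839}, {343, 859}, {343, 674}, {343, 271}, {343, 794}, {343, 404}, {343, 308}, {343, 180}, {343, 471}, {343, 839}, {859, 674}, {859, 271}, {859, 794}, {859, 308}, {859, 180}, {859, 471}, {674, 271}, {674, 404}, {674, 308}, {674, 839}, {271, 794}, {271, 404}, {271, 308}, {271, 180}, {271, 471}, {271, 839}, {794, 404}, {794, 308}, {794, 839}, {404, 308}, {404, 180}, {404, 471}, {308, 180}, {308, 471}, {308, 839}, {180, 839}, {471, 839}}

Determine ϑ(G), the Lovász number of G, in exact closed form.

Vertex 357 has 20 neighbors: 536, 137, 642, 913, 259, 494, 757, 104, 448, 713, 998, 859, 674, 271, 794, 404, 308, 180, 471, 839.
Vertex 441 has 20 neighbors: 536, 137, 642, 913, 259, 494, 757, 104, 448, 713, 998, 859, 674, 271, 794, 404, 308, 180, 471, 839.
Vertex 303 has 20 neighbors: 536, 137, 642, 913, 259, 494, 757, 104, 448, 713, 998, 859, 674, 271, 794, 404, 308, 180, 471, 839.
N(757) = {159, 357, 137, 642, 913, 259, 494, 608, 303, 448, 713, 441, 998, 785, 343, 859, 674, 271, 794, 404, 308, 180, 471, 839}, |N(757)| = 24.
G = K_{7,7,5,3,3,2}: α = 7 = χ(Ḡ), so ϑ = 7.
= 7.00000000… (decimal).
α=7, χ(Ḡ)=7; ϑ=7 lies between (collapsed).

7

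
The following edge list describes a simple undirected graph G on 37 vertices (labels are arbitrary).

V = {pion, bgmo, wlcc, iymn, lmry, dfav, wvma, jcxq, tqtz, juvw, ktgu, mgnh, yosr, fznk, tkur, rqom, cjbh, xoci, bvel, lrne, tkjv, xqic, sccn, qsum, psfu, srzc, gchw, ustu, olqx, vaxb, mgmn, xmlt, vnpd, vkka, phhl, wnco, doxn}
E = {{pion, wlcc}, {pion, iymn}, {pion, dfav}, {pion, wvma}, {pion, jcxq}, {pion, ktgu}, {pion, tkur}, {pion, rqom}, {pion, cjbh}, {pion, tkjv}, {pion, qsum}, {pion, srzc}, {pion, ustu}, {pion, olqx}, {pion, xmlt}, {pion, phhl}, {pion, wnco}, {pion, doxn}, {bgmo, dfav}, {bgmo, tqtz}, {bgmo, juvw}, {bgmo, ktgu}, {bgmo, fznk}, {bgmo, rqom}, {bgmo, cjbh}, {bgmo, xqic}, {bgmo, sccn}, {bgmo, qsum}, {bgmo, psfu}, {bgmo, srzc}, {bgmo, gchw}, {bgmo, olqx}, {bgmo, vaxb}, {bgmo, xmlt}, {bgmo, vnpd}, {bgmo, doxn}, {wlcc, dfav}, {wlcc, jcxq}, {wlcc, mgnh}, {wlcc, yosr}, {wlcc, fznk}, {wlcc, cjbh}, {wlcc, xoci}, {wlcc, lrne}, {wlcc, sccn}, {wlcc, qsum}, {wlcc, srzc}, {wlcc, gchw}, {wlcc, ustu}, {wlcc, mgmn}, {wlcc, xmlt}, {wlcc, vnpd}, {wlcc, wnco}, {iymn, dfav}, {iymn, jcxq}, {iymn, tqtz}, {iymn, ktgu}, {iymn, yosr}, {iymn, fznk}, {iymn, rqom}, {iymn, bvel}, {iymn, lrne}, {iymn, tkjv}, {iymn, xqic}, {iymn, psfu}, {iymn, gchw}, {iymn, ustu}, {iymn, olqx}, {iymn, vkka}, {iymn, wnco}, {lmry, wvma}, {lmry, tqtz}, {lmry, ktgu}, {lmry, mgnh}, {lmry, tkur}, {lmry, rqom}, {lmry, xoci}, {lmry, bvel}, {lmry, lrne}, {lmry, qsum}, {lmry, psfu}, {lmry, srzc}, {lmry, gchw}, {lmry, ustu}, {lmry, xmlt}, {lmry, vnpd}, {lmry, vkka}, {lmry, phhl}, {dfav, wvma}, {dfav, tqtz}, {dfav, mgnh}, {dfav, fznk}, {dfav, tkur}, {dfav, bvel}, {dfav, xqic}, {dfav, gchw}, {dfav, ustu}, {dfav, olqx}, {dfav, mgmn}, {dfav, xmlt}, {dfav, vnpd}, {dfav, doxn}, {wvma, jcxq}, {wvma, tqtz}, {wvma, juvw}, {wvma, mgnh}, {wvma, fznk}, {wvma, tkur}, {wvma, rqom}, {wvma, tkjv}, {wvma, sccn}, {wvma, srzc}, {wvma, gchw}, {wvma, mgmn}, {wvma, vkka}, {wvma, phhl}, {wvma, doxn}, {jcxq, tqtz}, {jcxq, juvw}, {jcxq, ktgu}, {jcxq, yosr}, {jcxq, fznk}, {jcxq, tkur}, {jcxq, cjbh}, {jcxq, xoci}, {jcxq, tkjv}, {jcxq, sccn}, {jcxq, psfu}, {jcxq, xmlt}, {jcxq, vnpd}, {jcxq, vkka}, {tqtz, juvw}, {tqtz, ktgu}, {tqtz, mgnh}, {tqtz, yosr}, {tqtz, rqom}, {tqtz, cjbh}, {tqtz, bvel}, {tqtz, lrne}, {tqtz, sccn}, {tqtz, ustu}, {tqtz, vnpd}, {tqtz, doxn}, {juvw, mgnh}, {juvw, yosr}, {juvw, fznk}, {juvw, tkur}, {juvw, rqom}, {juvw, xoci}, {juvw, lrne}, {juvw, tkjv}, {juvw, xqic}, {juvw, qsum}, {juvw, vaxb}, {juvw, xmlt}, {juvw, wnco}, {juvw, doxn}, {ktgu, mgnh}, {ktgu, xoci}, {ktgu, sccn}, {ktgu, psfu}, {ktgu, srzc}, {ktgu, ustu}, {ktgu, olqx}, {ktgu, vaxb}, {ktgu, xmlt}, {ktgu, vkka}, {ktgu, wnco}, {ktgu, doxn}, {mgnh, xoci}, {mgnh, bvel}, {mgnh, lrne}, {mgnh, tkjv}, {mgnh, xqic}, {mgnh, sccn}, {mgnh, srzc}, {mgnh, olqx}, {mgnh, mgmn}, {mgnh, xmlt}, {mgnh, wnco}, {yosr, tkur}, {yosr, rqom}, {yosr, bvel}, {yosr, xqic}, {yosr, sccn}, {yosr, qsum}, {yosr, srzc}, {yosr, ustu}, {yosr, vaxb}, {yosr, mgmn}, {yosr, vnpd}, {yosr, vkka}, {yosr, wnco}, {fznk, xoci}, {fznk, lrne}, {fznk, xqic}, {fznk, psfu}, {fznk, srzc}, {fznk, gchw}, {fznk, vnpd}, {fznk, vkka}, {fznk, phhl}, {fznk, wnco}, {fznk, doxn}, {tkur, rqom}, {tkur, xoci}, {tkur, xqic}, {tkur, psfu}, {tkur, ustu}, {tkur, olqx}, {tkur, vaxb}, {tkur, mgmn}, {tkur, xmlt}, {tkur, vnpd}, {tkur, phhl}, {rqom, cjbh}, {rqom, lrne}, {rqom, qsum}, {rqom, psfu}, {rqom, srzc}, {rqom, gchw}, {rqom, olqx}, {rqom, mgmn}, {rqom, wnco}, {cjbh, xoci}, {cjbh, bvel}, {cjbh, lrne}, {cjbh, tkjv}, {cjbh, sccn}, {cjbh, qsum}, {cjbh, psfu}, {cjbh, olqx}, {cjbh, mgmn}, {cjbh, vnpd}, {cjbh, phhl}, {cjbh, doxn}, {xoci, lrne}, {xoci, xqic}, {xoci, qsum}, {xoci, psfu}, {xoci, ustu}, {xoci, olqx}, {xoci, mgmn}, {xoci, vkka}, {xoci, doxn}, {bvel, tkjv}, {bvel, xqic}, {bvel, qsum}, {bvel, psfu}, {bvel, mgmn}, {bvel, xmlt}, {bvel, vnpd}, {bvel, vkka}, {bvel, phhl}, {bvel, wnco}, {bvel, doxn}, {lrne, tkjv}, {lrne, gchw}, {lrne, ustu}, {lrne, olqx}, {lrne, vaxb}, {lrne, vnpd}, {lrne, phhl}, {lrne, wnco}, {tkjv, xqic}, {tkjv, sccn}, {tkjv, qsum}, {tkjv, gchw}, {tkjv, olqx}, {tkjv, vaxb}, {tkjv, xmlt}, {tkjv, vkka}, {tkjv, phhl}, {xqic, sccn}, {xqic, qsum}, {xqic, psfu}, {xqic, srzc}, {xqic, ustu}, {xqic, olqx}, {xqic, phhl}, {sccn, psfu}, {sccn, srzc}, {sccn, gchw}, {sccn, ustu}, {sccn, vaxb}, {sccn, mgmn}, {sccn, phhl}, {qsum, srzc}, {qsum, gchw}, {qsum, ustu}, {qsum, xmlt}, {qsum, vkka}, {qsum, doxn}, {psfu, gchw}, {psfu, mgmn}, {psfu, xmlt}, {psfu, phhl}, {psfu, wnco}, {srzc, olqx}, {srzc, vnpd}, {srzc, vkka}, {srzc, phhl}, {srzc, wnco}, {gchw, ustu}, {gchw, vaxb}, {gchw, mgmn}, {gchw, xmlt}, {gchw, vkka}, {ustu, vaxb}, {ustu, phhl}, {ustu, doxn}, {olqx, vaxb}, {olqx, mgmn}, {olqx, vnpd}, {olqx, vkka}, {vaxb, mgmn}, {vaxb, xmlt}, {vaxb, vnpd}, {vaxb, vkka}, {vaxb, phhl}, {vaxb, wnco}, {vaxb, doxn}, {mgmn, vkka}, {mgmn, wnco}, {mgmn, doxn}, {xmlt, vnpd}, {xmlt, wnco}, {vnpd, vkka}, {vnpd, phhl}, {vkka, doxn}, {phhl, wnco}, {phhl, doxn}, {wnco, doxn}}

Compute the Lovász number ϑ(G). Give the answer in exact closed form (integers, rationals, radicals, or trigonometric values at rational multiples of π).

sqrt(37)

deg(bgmo) = 18; N(bgmo) = {dfav, tqtz, juvw, ktgu, fznk, rqom, cjbh, xqic, sccn, qsum, psfu, srzc, gchw, olqx, vaxb, xmlt, vnpd, doxn}.
N(jcxq) = {pion, wlcc, iymn, wvma, tqtz, juvw, ktgu, yosr, fznk, tkur, cjbh, xoci, tkjv, sccn, psfu, xmlt, vnpd, vkka}, |N(jcxq)| = 18.
deg(pion) = 18; N(pion) = {wlcc, iymn, dfav, wvma, jcxq, ktgu, tkur, rqom, cjbh, tkjv, qsum, srzc, ustu, olqx, xmlt, phhl, wnco, doxn}.
N(vaxb) = {bgmo, juvw, ktgu, yosr, tkur, lrne, tkjv, sccn, gchw, ustu, olqx, mgmn, xmlt, vnpd, vkka, phhl, wnco, doxn}, |N(vaxb)| = 18.
Regular of degree 18 on 37 vertices: SR(37,18,8,9) — a Paley graph.
Distinct eigenvalues (to 5 d.p.): [18.0, 2.54138, -3.54138].
λ_max=18, λ_min=-sqrt(37)/2 - 1/2; ϑ = −37·λ_min/(λ_max−λ_min) = sqrt(37).
≈ 6.08276253 (to 8 d.p.).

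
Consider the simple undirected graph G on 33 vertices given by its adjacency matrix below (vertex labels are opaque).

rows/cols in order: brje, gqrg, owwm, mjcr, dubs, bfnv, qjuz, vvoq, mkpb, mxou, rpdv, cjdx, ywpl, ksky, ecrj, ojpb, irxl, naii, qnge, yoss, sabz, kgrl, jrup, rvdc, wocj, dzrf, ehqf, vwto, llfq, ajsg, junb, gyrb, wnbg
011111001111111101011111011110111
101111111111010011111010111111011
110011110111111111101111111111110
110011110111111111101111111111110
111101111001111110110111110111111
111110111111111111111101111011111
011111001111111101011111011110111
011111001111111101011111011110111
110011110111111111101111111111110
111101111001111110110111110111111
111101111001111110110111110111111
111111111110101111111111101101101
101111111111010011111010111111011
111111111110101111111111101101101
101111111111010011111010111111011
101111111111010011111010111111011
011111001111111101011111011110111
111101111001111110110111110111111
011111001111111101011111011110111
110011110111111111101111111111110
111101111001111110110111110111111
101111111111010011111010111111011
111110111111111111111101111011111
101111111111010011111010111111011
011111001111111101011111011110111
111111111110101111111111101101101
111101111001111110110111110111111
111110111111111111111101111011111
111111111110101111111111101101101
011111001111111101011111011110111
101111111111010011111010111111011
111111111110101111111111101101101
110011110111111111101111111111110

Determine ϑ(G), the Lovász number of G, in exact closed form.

7

Vertex mxou has 27 neighbors: brje, gqrg, owwm, mjcr, bfnv, qjuz, vvoq, mkpb, cjdx, ywpl, ksky, ecrj, ojpb, irxl, qnge, yoss, kgrl, jrup, rvdc, wocj, dzrf, vwto, llfq, ajsg, junb, gyrb, wnbg.
deg(wocj) = 26; N(wocj) = {gqrg, owwm, mjcr, dubs, bfnv, mkpb, mxou, rpdv, cjdx, ywpl, ksky, ecrj, ojpb, naii, yoss, sabz, kgrl, jrup, rvdc, dzrf, ehqf, vwto, llfq, junb, gyrb, wnbg}.
deg(naii) = 27; N(naii) = {brje, gqrg, owwm, mjcr, bfnv, qjuz, vvoq, mkpb, cjdx, ywpl, ksky, ecrj, ojpb, irxl, qnge, yoss, kgrl, jrup, rvdc, wocj, dzrf, vwto, llfq, ajsg, junb, gyrb, wnbg}.
Vertex vvoq has 26 neighbors: gqrg, owwm, mjcr, dubs, bfnv, mkpb, mxou, rpdv, cjdx, ywpl, ksky, ecrj, ojpb, naii, yoss, sabz, kgrl, jrup, rvdc, dzrf, ehqf, vwto, llfq, junb, gyrb, wnbg.
G = K_{7,7,6,5,5,3}: α = 7 = χ(Ḡ), so ϑ = 7.
ϑ(G) ≈ 7.00000000.
α=7, χ(Ḡ)=7; ϑ=7 lies between (collapsed).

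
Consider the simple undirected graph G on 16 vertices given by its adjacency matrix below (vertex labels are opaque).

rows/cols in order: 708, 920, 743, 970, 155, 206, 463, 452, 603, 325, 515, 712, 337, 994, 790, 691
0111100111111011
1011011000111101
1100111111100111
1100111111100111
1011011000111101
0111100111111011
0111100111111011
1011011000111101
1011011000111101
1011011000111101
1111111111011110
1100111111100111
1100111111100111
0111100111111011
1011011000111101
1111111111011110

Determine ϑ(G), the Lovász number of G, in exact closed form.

6

N(463) = {920, 743, 970, 155, 452, 603, 325, 515, 712, 337, 790, 691}, |N(463)| = 12.
Vertex 920 has 10 neighbors: 708, 743, 970, 206, 463, 515, 712, 337, 994, 691.
N(712) = {708, 920, 155, 206, 463, 452, 603, 325, 515, 994, 790, 691}, |N(712)| = 12.
N(603) = {708, 743, 970, 206, 463, 515, 712, 337, 994, 691}, |N(603)| = 10.
G = K_{6,4,4,2}: α = 6 = χ(Ḡ), so ϑ = 6.
Numerically 6.000000.
Check 6 ≤ 6 ≤ 6: collapsed.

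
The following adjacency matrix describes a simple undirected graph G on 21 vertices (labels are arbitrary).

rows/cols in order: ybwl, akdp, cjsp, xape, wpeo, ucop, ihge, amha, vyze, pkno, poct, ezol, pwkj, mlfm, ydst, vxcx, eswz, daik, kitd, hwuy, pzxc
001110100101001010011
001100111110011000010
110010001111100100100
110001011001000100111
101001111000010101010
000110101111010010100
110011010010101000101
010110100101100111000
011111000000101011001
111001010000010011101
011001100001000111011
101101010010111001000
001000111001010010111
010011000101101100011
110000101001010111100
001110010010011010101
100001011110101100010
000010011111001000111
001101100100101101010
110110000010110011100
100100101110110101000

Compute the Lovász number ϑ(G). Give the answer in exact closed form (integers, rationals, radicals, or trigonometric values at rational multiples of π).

6

N(daik) = {wpeo, amha, vyze, pkno, poct, ezol, ydst, kitd, hwuy, pzxc}, |N(daik)| = 10.
N(ihge) = {ybwl, akdp, wpeo, ucop, amha, poct, pwkj, ydst, kitd, pzxc}, |N(ihge)| = 10.
deg(hwuy) = 10; N(hwuy) = {ybwl, akdp, xape, wpeo, poct, pwkj, mlfm, eswz, daik, kitd}.
Vertex akdp has 10 neighbors: cjsp, xape, ihge, amha, vyze, pkno, poct, mlfm, ydst, hwuy.
Regular of degree 10 on 21 vertices: this is K(7,2), the Kneser graph.
A has 3 distinct eigenvalues ≈ [10.0, 1.0, -4.0].
−21·(-4) / ((10)−(-4)) = 6 = ϑ(G).
= 6.0000… (decimal).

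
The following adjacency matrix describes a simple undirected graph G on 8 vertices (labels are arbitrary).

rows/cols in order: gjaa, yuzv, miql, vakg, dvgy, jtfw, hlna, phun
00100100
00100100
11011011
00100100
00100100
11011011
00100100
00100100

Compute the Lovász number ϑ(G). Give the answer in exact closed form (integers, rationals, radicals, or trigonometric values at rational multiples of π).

Vertex phun has 2 neighbors: miql, jtfw.
N(vakg) = {miql, jtfw}, |N(vakg)| = 2.
N(miql) = {gjaa, yuzv, vakg, dvgy, hlna, phun}, |N(miql)| = 6.
Vertex hlna has 2 neighbors: miql, jtfw.
2 parts of sizes [6, 2]; α(G) = 6 = ϑ (perfect).
= 6.000000000… (decimal).
6 ≤ 6 ≤ 6: collapsed.

6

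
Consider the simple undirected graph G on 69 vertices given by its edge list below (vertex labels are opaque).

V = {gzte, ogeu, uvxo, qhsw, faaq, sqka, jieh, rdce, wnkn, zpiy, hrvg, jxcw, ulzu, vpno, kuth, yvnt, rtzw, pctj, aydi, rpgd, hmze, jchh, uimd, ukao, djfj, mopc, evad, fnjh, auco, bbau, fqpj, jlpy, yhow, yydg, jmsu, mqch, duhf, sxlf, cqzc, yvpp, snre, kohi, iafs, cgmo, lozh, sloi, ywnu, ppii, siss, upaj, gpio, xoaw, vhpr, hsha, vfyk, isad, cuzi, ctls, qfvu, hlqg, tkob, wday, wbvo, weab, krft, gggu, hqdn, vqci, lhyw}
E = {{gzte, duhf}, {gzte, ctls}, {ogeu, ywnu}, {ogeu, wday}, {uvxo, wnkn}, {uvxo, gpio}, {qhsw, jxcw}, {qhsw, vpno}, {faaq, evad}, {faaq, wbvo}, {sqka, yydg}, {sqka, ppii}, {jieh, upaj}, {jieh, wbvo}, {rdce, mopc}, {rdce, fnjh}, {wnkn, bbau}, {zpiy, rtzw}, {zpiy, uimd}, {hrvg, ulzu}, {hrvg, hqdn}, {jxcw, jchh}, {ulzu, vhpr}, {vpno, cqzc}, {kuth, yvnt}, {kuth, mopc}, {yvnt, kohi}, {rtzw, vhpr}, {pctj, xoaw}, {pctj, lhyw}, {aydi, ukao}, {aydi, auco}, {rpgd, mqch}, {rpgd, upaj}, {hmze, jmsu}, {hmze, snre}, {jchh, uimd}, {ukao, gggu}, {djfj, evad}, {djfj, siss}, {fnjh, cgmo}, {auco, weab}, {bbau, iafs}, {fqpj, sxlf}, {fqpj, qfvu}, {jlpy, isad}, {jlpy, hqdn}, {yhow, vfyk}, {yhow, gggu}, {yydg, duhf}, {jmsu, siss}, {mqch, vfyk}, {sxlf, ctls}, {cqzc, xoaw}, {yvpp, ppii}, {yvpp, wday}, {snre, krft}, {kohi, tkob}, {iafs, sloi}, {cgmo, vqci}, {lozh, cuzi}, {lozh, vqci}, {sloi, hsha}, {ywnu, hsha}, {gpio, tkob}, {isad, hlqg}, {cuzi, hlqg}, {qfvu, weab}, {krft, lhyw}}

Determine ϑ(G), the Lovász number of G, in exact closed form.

69*cos(pi/69)/(cos(pi/69) + 1)

Vertex hqdn has 2 neighbors: hrvg, jlpy.
deg(lozh) = 2; N(lozh) = {cuzi, vqci}.
deg(ppii) = 2; N(ppii) = {sqka, yvpp}.
Vertex mqch has 2 neighbors: rpgd, vfyk.
2-regular, N=69; a single 69-cycle (edge-transitive).
A has 35 distinct eigenvalues ≈ [2.0, 1.991714, 1.966923, 1.925835, 1.868788, 1.796255, 1.708839, 1.607262, 1.492367, 1.365106, 1.226534, 1.077797, 0.92013, 0.754838, 0.583292, 0.406912, 0.22716, 0.045526, -0.136485, -0.317365, -0.495616, -0.669759, -0.838353, -1.0, -1.153361, -1.297164, -1.430219, -1.551423, -1.659771, -1.754365, -1.834423, -1.899279, -1.948398, -1.981372, -1.997927].
Lovász: ϑ = −69(-2*cos(pi/69))/(2+-(-1)*2*cos(pi/69)) = 69*cos(pi/69)/(cos(pi/69) + 1).
≈ 34.4821141 (to 7 d.p.).
Sandwich: α(G)=34 ≤ ϑ(G)=69*cos(pi/69)/(cos(pi/69) + 1) ≤ χ(Ḡ)=35 (both strict).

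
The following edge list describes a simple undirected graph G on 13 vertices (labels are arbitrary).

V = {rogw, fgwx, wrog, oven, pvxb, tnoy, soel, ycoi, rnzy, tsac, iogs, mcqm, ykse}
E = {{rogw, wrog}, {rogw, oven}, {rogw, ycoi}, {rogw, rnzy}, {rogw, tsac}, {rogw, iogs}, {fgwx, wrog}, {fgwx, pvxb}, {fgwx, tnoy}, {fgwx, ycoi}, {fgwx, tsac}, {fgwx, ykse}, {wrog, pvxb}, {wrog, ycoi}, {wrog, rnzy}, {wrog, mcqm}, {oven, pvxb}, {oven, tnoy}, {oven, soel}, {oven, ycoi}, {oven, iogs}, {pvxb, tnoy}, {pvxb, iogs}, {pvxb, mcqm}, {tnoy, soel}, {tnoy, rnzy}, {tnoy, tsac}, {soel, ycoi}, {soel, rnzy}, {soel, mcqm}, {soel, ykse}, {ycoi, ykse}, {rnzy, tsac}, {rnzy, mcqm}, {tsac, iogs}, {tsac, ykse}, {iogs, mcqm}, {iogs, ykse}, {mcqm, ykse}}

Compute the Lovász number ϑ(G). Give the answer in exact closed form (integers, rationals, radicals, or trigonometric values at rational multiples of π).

Vertex iogs has 6 neighbors: rogw, oven, pvxb, tsac, mcqm, ykse.
Vertex mcqm has 6 neighbors: wrog, pvxb, soel, rnzy, iogs, ykse.
Vertex tsac has 6 neighbors: rogw, fgwx, tnoy, rnzy, iogs, ykse.
deg(oven) = 6; N(oven) = {rogw, pvxb, tnoy, soel, ycoi, iogs}.
6-regular, N=13; Paley(13): SR with (k,λ,μ)=(6,2,3).
A has 3 distinct eigenvalues ≈ [6.0, 1.3028, -2.3028].
Lovász: ϑ = −13(-sqrt(13)/2 - 1/2)/(6+-(-sqrt(13)/2 - 1/2)) = sqrt(13).
Numerically 3.605551275.

sqrt(13)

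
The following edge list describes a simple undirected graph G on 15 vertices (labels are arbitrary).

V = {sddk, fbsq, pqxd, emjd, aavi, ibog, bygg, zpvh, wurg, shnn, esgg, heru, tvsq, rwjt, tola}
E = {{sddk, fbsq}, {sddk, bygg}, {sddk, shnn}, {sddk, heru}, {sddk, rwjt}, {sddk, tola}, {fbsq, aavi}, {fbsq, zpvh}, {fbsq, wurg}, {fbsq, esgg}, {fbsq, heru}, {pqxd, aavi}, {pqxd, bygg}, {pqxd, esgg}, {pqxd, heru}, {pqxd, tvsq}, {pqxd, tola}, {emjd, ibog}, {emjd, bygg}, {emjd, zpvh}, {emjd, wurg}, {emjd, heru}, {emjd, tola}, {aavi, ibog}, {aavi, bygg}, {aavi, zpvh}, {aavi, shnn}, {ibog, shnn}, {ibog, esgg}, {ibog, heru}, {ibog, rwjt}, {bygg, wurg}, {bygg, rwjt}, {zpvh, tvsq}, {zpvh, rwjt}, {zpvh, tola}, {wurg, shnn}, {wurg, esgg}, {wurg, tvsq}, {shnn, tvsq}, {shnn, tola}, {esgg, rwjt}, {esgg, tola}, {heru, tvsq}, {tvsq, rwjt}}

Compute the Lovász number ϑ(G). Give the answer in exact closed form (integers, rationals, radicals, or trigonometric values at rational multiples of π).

5

N(tola) = {sddk, pqxd, emjd, zpvh, shnn, esgg}, |N(tola)| = 6.
N(pqxd) = {aavi, bygg, esgg, heru, tvsq, tola}, |N(pqxd)| = 6.
deg(heru) = 6; N(heru) = {sddk, fbsq, pqxd, emjd, ibog, tvsq}.
N(emjd) = {ibog, bygg, zpvh, wurg, heru, tola}, |N(emjd)| = 6.
deg(v) = 6 for all v (|V|=15); Kneser K(6,2) on C(6,2)=15 vertices.
A has 3 distinct eigenvalues ≈ [6.0, 1.0, -3.0].
λ_max=6, λ_min=-3; ϑ = −15·λ_min/(λ_max−λ_min) = 5.
Numerically 5.000000.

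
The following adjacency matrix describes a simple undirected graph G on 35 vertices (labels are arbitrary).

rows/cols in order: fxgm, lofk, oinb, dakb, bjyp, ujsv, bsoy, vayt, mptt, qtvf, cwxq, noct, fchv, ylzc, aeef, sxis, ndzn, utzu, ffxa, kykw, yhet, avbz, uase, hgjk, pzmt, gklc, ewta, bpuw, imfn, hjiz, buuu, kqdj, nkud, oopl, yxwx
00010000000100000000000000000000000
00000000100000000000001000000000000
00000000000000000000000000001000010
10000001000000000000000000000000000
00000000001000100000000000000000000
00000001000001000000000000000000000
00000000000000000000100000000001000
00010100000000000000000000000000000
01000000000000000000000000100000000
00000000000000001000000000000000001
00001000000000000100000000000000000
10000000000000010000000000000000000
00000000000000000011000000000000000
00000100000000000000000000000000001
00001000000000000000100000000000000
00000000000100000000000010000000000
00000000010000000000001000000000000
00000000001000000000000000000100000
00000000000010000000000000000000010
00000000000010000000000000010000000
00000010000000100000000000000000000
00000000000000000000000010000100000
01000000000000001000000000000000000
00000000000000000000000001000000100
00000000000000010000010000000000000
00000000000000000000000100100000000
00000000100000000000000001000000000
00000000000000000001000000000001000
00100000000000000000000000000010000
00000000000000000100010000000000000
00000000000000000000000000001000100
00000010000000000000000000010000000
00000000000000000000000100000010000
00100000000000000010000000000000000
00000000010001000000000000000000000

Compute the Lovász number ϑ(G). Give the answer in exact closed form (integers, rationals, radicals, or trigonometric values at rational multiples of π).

deg(fchv) = 2; N(fchv) = {ffxa, kykw}.
N(kqdj) = {bsoy, bpuw}, |N(kqdj)| = 2.
Vertex yxwx has 2 neighbors: qtvf, ylzc.
Vertex ylzc has 2 neighbors: ujsv, yxwx.
Every vertex has degree 2 (N=35); the odd cycle C_{35}.
spec(A) ≈ [2.0, 1.967859, 1.87247, 1.716898, 1.506143, 1.24698, 0.947737, 0.618034, 0.268467, -0.08973, -0.445042, -0.78605, -1.101794, -1.382125, -1.618034, -1.801938, -1.927926, -1.991949] (distinct, 6 d.p.).
Lovász: ϑ = −35(-2*cos(pi/35))/(2+-(-1)*2*cos(pi/35)) = 35*cos(pi/35)/(cos(pi/35) + 1).
Numerically 17.464704027.
Check 17 ≤ 35*cos(pi/35)/(cos(pi/35) + 1) ≤ 18: both strict.

35*cos(pi/35)/(cos(pi/35) + 1)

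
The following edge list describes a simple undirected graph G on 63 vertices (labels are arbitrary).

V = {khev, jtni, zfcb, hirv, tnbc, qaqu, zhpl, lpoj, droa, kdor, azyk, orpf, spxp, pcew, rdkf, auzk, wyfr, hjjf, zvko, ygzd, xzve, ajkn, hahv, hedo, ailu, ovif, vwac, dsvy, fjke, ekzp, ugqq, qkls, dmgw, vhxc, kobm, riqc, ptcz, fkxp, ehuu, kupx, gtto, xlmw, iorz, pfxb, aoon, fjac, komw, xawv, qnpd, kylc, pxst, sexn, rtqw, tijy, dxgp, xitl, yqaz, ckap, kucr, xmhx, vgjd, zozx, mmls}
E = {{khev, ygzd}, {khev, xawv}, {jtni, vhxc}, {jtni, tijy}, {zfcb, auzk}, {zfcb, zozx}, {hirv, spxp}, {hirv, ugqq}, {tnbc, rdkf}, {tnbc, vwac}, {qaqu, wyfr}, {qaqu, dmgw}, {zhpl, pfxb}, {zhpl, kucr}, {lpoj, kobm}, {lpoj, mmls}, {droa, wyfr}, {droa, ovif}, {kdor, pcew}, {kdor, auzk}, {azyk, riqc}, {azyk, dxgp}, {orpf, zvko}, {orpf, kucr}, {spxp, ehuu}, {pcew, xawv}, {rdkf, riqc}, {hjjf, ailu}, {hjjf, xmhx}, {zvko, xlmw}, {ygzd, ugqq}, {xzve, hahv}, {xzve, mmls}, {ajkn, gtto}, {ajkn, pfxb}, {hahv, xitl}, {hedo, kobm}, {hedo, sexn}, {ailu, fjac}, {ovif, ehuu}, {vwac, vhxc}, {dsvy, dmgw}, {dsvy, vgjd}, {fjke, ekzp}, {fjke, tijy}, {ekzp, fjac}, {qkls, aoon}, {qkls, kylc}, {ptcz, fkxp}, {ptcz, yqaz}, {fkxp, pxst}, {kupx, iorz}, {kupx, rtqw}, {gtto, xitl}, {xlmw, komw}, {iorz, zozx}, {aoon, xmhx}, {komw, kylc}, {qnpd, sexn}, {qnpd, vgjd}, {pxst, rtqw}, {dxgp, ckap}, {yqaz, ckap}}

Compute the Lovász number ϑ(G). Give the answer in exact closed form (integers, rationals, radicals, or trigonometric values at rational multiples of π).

63*cos(pi/63)/(cos(pi/63) + 1)

deg(khev) = 2; N(khev) = {ygzd, xawv}.
N(azyk) = {riqc, dxgp}, |N(azyk)| = 2.
Vertex qaqu has 2 neighbors: wyfr, dmgw.
Vertex xmhx has 2 neighbors: hjjf, aoon.
2-regular, N=63; a single 63-cycle (edge-transitive).
Distinct eigenvalues (to 6 d.p.): [2.0, 1.990062, 1.960345, 1.911146, 1.842952, 1.756443, 1.652478, 1.532089, 1.396474, 1.24698, 1.085093, 0.912421, 0.730682, 0.541681, 0.347296, 0.14946, -0.049861, -0.248687, -0.445042, -0.636973, -0.822574, -1.0, -1.167487, -1.323372, -1.466104, -1.594265, -1.706582, -1.801938, -1.879385, -1.938155, -1.977662, -1.997514].
λ_max=2, λ_min=-2*cos(pi/63); ϑ = −63·λ_min/(λ_max−λ_min) = 63*cos(pi/63)/(cos(pi/63) + 1).
≈ 31.4804093 (to 7 d.p.).
Lovász sandwich 31 ≤ 63*cos(pi/63)/(cos(pi/63) + 1) ≤ 32: both strict.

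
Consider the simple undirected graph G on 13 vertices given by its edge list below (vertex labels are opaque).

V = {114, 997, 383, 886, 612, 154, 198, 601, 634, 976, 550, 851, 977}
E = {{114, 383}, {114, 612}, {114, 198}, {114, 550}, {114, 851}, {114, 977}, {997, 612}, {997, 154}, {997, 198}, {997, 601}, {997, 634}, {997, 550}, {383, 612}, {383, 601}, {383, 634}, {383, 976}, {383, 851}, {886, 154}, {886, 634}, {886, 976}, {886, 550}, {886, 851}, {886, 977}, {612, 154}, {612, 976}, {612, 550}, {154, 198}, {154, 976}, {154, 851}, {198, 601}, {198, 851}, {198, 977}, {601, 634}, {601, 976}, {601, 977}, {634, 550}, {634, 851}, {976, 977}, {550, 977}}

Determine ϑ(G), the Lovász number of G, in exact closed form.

Vertex 198 has 6 neighbors: 114, 997, 154, 601, 851, 977.
Vertex 997 has 6 neighbors: 612, 154, 198, 601, 634, 550.
N(886) = {154, 634, 976, 550, 851, 977}, |N(886)| = 6.
deg(601) = 6; N(601) = {997, 383, 198, 634, 976, 977}.
deg(v) = 6 for all v (|V|=13); Paley(13): SR with (k,λ,μ)=(6,2,3).
Distinct eigenvalues (to 5 d.p.): [6.0, 1.30278, -2.30278].
Lovász: ϑ = −13(-sqrt(13)/2 - 1/2)/(6+-(-sqrt(13)/2 - 1/2)) = sqrt(13).
= 3.605551… (decimal).

sqrt(13)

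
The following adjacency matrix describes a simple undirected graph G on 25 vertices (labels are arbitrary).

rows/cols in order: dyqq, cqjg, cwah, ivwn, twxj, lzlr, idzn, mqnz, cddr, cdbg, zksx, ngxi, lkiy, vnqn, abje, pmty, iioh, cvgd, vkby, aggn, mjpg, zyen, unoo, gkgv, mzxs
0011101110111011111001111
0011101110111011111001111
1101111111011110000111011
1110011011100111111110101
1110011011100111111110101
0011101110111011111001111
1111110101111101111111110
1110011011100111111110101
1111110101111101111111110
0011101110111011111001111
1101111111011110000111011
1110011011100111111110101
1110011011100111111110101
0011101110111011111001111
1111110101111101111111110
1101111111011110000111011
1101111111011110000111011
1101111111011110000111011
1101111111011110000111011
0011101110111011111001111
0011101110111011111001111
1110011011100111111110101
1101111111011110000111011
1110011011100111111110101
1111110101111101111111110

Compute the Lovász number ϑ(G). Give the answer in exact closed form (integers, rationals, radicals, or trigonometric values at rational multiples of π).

7

Vertex aggn has 18 neighbors: cwah, ivwn, twxj, idzn, mqnz, cddr, zksx, ngxi, lkiy, abje, pmty, iioh, cvgd, vkby, zyen, unoo, gkgv, mzxs.
Vertex pmty has 18 neighbors: dyqq, cqjg, ivwn, twxj, lzlr, idzn, mqnz, cddr, cdbg, ngxi, lkiy, vnqn, abje, aggn, mjpg, zyen, gkgv, mzxs.
deg(cvgd) = 18; N(cvgd) = {dyqq, cqjg, ivwn, twxj, lzlr, idzn, mqnz, cddr, cdbg, ngxi, lkiy, vnqn, abje, aggn, mjpg, zyen, gkgv, mzxs}.
deg(unoo) = 18; N(unoo) = {dyqq, cqjg, ivwn, twxj, lzlr, idzn, mqnz, cddr, cdbg, ngxi, lkiy, vnqn, abje, aggn, mjpg, zyen, gkgv, mzxs}.
4 parts of sizes [7, 7, 7, 4]; α(G) = 7 = ϑ (perfect).
Numerically 7.000000.
7 ≤ 7 ≤ 7: collapsed.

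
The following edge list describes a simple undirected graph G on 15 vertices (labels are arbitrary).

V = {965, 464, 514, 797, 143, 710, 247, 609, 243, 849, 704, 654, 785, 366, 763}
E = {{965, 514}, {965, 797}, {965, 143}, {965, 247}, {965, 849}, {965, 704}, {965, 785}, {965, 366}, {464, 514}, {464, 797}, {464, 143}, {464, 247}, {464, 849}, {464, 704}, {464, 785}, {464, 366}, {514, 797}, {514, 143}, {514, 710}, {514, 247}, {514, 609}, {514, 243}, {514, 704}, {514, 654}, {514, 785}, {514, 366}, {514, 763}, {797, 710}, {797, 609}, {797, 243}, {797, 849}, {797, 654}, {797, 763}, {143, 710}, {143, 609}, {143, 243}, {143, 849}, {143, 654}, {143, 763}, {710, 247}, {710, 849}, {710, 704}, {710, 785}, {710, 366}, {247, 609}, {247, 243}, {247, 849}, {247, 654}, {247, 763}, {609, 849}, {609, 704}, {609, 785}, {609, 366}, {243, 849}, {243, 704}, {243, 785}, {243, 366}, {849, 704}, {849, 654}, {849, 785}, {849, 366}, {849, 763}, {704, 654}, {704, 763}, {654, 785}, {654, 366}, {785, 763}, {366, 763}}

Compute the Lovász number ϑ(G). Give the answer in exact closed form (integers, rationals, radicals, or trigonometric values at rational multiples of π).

7

deg(654) = 8; N(654) = {514, 797, 143, 247, 849, 704, 785, 366}.
N(247) = {965, 464, 514, 710, 609, 243, 849, 654, 763}, |N(247)| = 9.
Vertex 143 has 9 neighbors: 965, 464, 514, 710, 609, 243, 849, 654, 763.
Vertex 763 has 8 neighbors: 514, 797, 143, 247, 849, 704, 785, 366.
Complete 3-partite, parts [7, 6, 2]: perfect, ϑ = α = 7.
≈ 7.00000000 (to 8 d.p.).
7 ≤ 7 ≤ 7: collapsed.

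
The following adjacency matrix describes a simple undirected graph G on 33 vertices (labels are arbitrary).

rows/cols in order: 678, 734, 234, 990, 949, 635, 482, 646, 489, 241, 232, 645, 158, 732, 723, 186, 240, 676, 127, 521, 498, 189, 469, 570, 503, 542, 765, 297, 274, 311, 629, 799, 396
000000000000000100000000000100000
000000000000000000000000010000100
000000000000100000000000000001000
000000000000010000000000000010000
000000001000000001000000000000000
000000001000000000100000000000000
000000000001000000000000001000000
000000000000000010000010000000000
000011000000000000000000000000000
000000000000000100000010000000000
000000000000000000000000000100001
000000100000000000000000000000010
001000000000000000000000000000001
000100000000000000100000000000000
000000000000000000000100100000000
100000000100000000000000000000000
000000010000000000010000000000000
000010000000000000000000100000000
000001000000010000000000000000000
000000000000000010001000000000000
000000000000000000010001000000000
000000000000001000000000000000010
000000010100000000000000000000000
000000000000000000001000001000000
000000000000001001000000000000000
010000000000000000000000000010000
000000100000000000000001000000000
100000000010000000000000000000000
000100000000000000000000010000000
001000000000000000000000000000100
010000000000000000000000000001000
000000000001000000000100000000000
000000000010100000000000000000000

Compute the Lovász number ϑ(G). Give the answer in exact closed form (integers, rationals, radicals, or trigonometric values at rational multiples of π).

33*cos(pi/33)/(cos(pi/33) + 1)

N(189) = {723, 799}, |N(189)| = 2.
Vertex 734 has 2 neighbors: 542, 629.
deg(629) = 2; N(629) = {734, 311}.
Vertex 990 has 2 neighbors: 732, 274.
2-regular, N=33; a single 33-cycle (edge-transitive).
A has 17 distinct eigenvalues ≈ [2.0, 1.96386, 1.85674, 1.68251, 1.44747, 1.16011, 0.83083, 0.47152, 0.09516, -0.28463, -0.65414, -1.0, -1.30972, -1.57211, -1.77767, -1.91899, -1.99094].
λ_max=2, λ_min=-2*cos(pi/33); ϑ = −33·λ_min/(λ_max−λ_min) = 33*cos(pi/33)/(cos(pi/33) + 1).
= 16.462559… (decimal).
α=16, χ(Ḡ)=17; ϑ=33*cos(pi/33)/(cos(pi/33) + 1) lies between (both strict).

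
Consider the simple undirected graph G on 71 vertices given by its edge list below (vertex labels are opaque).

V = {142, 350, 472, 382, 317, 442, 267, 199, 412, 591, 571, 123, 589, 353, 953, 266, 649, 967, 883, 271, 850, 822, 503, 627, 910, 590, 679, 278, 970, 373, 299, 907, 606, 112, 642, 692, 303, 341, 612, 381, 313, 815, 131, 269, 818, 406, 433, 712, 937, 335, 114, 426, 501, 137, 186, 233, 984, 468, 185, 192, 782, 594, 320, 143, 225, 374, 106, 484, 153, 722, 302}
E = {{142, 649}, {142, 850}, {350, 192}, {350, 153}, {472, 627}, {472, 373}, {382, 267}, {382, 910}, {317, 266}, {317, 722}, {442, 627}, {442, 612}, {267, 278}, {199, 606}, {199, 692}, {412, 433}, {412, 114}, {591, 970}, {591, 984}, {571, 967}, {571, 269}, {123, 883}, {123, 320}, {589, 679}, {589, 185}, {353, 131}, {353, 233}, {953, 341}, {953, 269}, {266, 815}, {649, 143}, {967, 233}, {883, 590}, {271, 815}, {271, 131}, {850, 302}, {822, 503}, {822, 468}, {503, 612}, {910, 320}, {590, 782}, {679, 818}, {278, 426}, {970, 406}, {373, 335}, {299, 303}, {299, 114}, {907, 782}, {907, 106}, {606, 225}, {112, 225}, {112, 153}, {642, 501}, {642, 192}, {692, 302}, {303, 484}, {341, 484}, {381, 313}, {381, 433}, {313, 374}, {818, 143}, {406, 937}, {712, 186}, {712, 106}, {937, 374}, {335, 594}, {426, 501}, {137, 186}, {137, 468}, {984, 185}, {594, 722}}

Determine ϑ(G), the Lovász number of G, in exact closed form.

71*cos(pi/71)/(cos(pi/71) + 1)

Vertex 303 has 2 neighbors: 299, 484.
Vertex 970 has 2 neighbors: 591, 406.
deg(591) = 2; N(591) = {970, 984}.
deg(910) = 2; N(910) = {382, 320}.
G on 71 vertices is 2-regular; connected 2-regular on 71 ⇒ C_{71}.
A has 36 distinct eigenvalues ≈ [2.0, 1.992, 1.969, 1.93, 1.876, 1.807, 1.725, 1.628, 1.519, 1.398, 1.267, 1.125, 0.974, 0.816, 0.652, 0.482, 0.308, 0.133, -0.044, -0.221, -0.396, -0.567, -0.735, -0.896, -1.051, -1.197, -1.334, -1.46, -1.575, -1.678, -1.768, -1.843, -1.905, -1.951, -1.982, -1.998].
With N=71: ϑ(G) = 71·(-(-1)*2*cos(pi/71))/(2−(-2*cos(pi/71))) = 71*cos(pi/71)/(cos(pi/71) + 1).
≈ 35.4826183 (to 7 d.p.).
Sandwich: α(G)=35 ≤ ϑ(G)=71*cos(pi/71)/(cos(pi/71) + 1) ≤ χ(Ḡ)=36 (both strict).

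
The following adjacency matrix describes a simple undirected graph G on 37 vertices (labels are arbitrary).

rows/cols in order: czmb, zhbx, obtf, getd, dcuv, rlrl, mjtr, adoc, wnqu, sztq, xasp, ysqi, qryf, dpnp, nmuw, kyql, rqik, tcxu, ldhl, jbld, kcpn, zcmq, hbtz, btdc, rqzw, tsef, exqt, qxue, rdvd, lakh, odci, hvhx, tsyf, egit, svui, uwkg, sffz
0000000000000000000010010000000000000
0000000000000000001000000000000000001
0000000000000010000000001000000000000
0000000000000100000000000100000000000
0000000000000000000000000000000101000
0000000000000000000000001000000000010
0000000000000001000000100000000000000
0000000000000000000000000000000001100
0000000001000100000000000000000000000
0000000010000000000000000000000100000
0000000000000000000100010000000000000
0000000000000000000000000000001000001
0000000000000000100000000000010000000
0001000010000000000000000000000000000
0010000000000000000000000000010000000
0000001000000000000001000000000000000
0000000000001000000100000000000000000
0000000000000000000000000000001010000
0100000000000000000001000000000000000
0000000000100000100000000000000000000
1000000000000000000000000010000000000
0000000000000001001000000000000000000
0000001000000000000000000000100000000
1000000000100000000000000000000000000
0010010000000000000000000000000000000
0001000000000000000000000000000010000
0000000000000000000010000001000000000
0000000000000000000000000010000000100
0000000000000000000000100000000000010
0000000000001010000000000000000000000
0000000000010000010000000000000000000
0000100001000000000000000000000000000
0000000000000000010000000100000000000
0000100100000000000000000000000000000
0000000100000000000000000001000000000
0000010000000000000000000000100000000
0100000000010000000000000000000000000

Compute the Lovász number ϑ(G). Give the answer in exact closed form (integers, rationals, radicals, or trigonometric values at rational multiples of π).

deg(nmuw) = 2; N(nmuw) = {obtf, lakh}.
N(xasp) = {jbld, btdc}, |N(xasp)| = 2.
deg(mjtr) = 2; N(mjtr) = {kyql, hbtz}.
N(zhbx) = {ldhl, sffz}, |N(zhbx)| = 2.
Every vertex has degree 2 (N=37); a single 37-cycle (edge-transitive).
A has 19 distinct eigenvalues ≈ [2.0, 1.971232, 1.885755, 1.746028, 1.556072, 1.321349, 1.048615, 0.745713, 0.421359, 0.084882, -0.254036, -0.585646, -0.900407, -1.189266, -1.443912, -1.657019, -1.822457, -1.935466, -1.992795].
Lovász (edge-transitive): ϑ = −37·(-2*cos(pi/37))/((2)−(-2*cos(pi/37))) = 37*cos(pi/37)/(cos(pi/37) + 1).
≈ 18.466616637 (to 9 d.p.).
Lovász sandwich 18 ≤ 37*cos(pi/37)/(cos(pi/37) + 1) ≤ 19: both strict.

37*cos(pi/37)/(cos(pi/37) + 1)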